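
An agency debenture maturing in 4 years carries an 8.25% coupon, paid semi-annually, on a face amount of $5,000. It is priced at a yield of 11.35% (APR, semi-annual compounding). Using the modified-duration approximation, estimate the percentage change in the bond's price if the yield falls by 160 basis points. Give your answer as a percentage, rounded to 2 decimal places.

Periodic yield y = 0.05675. Modified duration first:
  t   CF        PV=CF/(1+0.05675)^t    t·PV
  1       206.25       195.1739       195.1739
  2       206.25       184.6926       369.3852
  3       206.25       174.7741       524.3224
  4       206.25       165.3884       661.5534
  5       206.25       156.5066       782.5330
  6       206.25       148.1018       888.6110
  7       206.25       140.1484       981.0388
  8     5,206.25     3,347.7033    26,781.6268
  Σ                  4,512.4892    31,184.2445
P = 4,512.4892; D_Mac = 6.91065 half-year periods = 3.45533 yrs; D_mod = 3.45533/(1+0.05675) = 3.26977 yrs.
ΔP/P ≈ -D_mod · Δy = -3.26977 × (-0.016) = +0.052316 = +5.2316%.

+5.23%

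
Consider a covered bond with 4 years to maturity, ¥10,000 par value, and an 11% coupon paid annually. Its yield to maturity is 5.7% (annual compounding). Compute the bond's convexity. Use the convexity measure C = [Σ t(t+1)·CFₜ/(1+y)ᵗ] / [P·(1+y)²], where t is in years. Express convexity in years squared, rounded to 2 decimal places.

With y = 0.057:
  t   CF        PV=CF/(1+0.057)^t    t·PV        t(t+1)·PV
  1     1,100.00     1,040.6812     1,040.6812       2,081.3623
  2     1,100.00       984.5612     1,969.1224       5,907.3671
  3     1,100.00       931.4675     2,794.4026      11,177.6104
  4    11,100.00     8,892.4827    35,569.9308     177,849.6542
  Σ                 11,849.1926    41,374.1370     197,015.9941
P = 11,849.1926.
Convexity = Σ t(t+1)·PV / [P·(1+y)²] = 197,015.9941 / (11,849.1926 × 1.117249) = 14.88205.

14.88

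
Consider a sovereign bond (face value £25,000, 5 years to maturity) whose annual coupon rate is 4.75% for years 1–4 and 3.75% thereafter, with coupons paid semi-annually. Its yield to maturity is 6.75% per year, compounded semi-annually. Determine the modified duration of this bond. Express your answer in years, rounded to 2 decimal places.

4.33 years

Periodic yield y = 0.03375. First find Macaulay duration:
  t   CF        PV=CF/(1+0.03375)^t    t·PV
  1       593.75       574.3652       574.3652
  2       593.75       555.6132     1,111.2265
  3       593.75       537.4735     1,612.4205
  4       593.75       519.9260     2,079.7040
  5       593.75       502.9514     2,514.7569
  6       593.75       486.5310     2,919.1858
  7       593.75       470.6466     3,294.5265
  8       593.75       455.2809     3,642.2473
  9       468.75       347.6975     3,129.2776
  10   25,468.75    18,274.7904   182,747.9041
  Σ                 22,725.2757   203,625.6143
P = 22,725.2757; Macaulay duration = 203,625.6143 / 22,725.2757 = 8.96031 half-year periods = 4.48016 years.
Modified duration = D_Mac / (1 + y) = 4.48016 / 1.03375 = 4.33389 years.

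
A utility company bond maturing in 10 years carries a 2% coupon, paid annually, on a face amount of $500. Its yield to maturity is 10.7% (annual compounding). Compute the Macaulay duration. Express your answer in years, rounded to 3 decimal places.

Periodic yield y = 0.107. Discount each cash flow and weight by its year:
  t   CF        PV=CF/(1+0.107)^t    t·PV
  1        10.00         9.0334         9.0334
  2        10.00         8.1603        16.3205
  3        10.00         7.3715        22.1146
  4        10.00         6.6590        26.6360
  5        10.00         6.0154        30.0768
  6        10.00         5.4339        32.6036
  7        10.00         4.9087        34.3609
  8        10.00         4.4342        35.4739
  9        10.00         4.0056        36.0507
  10      510.00       184.5415     1,845.4147
  Σ                    240.5636     2,088.0852
Price P = Σ PV = 240.5636.
Macaulay duration = Σ(t·PV) / P = 2,088.0852 / 240.5636 = 8.67997 years.

8.680 years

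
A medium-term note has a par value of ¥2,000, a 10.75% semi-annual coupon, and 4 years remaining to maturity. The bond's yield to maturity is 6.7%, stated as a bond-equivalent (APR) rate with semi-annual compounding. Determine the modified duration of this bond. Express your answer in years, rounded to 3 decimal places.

Periodic yield y = 0.0335. First find Macaulay duration:
  t   CF        PV=CF/(1+0.0335)^t    t·PV
  1       107.50       104.0155       104.0155
  2       107.50       100.6439       201.2878
  3       107.50        97.3816       292.1449
  4       107.50        94.2251       376.9003
  5       107.50        91.1709       455.8543
  6       107.50        88.2156       529.2938
  7       107.50        85.3562       597.4934
  8     2,107.50     1,619.1375    12,953.1001
  Σ                  2,280.1463    15,510.0902
P = 2,280.1463; Macaulay duration = 15,510.0902 / 2,280.1463 = 6.80223 half-year periods = 3.40112 years.
Modified duration = D_Mac / (1 + y) = 3.40112 / 1.0335 = 3.29087 years.

3.291 years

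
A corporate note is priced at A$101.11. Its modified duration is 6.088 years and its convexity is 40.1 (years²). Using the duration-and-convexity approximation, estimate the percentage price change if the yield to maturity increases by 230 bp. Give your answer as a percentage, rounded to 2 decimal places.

Duration effect: -D_mod·Δy = -6.088 × (+0.023) = -0.140024
Convexity effect: ½·C·(Δy)² = 0.5 × 40.1 × (0.023)² = +0.01060645
ΔP/P ≈ -0.140024 + 0.01060645 = -0.12941755
= -12.941755%.

-12.94%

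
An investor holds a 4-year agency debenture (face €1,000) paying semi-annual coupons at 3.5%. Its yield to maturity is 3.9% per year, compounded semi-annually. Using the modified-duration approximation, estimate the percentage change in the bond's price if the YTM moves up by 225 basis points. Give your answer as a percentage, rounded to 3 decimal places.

-8.310%

Periodic yield y = 0.0195. Modified duration first:
  t   CF        PV=CF/(1+0.0195)^t    t·PV
  1        17.50        17.1653        17.1653
  2        17.50        16.8370        33.6739
  3        17.50        16.5149        49.5447
  4        17.50        16.1990        64.7961
  5        17.50        15.8892        79.4460
  6        17.50        15.5853        93.5117
  7        17.50        15.2872       107.0103
  8     1,017.50       871.8396     6,974.7166
  Σ                    985.3174     7,419.8646
P = 985.3174; D_Mac = 7.53043 half-year periods = 3.76522 yrs; D_mod = 3.76522/(1+0.0195) = 3.69320 yrs.
ΔP/P ≈ -D_mod · Δy = -3.69320 × (+0.0225) = -0.083097 = -8.3097%.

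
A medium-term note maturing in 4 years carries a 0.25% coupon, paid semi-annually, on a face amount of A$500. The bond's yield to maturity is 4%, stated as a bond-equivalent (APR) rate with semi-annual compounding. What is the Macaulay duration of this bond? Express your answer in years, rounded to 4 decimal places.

Periodic yield y = 0.02. Discount each cash flow and weight by its period:
  t   CF        PV=CF/(1+0.02)^t    t·PV
  1        0.625         0.6127         0.6127
  2        0.625         0.6007         1.2015
  3        0.625         0.5890         1.7669
  4        0.625         0.5774         2.3096
  5        0.625         0.5661         2.8304
  6        0.625         0.5550         3.3299
  7        0.625         0.5441         3.8087
  8      500.625       427.2786     3,418.2289
  Σ                    431.3236     3,434.0886
Price P = Σ PV = 431.3236.
Macaulay duration = Σ(t·PV) / P = 3,434.0886 / 431.3236 = 7.96175 half-year periods.
In years: 7.96175 / 2 = 3.98087 years.

3.9809 years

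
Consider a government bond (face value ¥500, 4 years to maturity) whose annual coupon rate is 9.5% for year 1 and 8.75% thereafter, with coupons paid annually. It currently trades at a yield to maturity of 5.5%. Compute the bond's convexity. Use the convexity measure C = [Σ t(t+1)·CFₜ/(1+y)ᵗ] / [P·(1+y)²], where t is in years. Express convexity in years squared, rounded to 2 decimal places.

15.31

With y = 0.055:
  t   CF        PV=CF/(1+0.055)^t    t·PV        t(t+1)·PV
  1        47.50        45.0237        45.0237          90.0474
  2        43.75        39.3073        78.6146         235.8438
  3        43.75        37.2581       111.7743         447.0972
  4       543.75       438.9241     1,755.6964       8,778.4821
  Σ                    560.5132     1,991.1090       9,551.4704
P = 560.5132.
Convexity = Σ t(t+1)·PV / [P·(1+y)²] = 9,551.4704 / (560.5132 × 1.113025) = 15.31015.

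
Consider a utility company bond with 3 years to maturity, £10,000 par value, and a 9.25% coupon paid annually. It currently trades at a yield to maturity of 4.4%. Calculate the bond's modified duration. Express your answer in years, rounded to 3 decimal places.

2.652 years

Periodic yield y = 0.044. First find Macaulay duration:
  t   CF        PV=CF/(1+0.044)^t    t·PV
  1       925.00       886.0153       886.0153
  2       925.00       848.6737     1,697.3474
  3    10,925.00     9,601.0769    28,803.2308
  Σ                 11,335.7659    31,386.5935
P = 11,335.7659; Macaulay duration = 31,386.5935 / 11,335.7659 = 2.76881 years.
Modified duration = D_Mac / (1 + y) = 2.76881 / 1.044 = 2.65212 years.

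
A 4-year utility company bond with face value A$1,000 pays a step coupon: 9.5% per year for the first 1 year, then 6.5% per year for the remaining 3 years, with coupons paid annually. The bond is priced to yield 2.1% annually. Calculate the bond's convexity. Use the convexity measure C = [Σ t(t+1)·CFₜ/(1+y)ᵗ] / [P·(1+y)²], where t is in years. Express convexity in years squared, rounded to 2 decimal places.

With y = 0.021:
  t   CF        PV=CF/(1+0.021)^t    t·PV        t(t+1)·PV
  1        95.00        93.0460        93.0460         186.0921
  2        65.00        62.3536       124.7073         374.1219
  3        65.00        61.0712       183.2135         732.8539
  4     1,065.00       980.0464     3,920.1856      19,600.9281
  Σ                  1,196.5172     4,321.1524      20,893.9959
P = 1,196.5172.
Convexity = Σ t(t+1)·PV / [P·(1+y)²] = 20,893.9959 / (1,196.5172 × 1.042441) = 16.75140.

16.75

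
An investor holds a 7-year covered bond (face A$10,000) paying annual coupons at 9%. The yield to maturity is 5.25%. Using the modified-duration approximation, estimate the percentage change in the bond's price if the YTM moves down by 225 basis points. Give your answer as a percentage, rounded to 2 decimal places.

+12.05%

Periodic yield y = 0.0525. Modified duration first:
  t   CF        PV=CF/(1+0.0525)^t    t·PV
  1       900.00       855.1069       855.1069
  2       900.00       812.4531     1,624.9062
  3       900.00       771.9269     2,315.7808
  4       900.00       733.4223     2,933.6891
  5       900.00       696.8383     3,484.1913
  6       900.00       662.0791     3,972.4746
  7    10,900.00     7,618.5403    53,329.7818
  Σ                 12,150.3668    68,515.9307
P = 12,150.3668; D_Mac = 5.63900 yrs; D_mod = 5.63900/(1+0.0525) = 5.35772 yrs.
ΔP/P ≈ -D_mod · Δy = -5.35772 × (-0.0225) = +0.120549 = +12.0549%.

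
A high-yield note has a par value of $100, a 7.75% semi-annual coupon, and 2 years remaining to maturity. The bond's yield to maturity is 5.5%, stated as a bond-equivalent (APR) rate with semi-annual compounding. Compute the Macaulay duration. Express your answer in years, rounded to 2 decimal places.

Periodic yield y = 0.0275. Discount each cash flow and weight by its period:
  t   CF        PV=CF/(1+0.0275)^t    t·PV
  1        3.875         3.7713         3.7713
  2        3.875         3.6704         7.3407
  3        3.875         3.5721        10.7164
  4      103.875        93.1931       372.7724
  Σ                    104.2069       394.6007
Price P = Σ PV = 104.2069.
Macaulay duration = Σ(t·PV) / P = 394.6007 / 104.2069 = 3.78671 half-year periods.
In years: 3.78671 / 2 = 1.89335 years.

1.89 years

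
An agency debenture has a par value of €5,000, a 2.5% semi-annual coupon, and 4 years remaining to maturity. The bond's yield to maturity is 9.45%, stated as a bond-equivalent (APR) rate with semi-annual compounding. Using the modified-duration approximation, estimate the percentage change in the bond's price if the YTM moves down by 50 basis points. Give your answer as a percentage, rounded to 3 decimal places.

+1.815%

Periodic yield y = 0.04725. Modified duration first:
  t   CF        PV=CF/(1+0.04725)^t    t·PV
  1        62.50        59.6801        59.6801
  2        62.50        56.9875       113.9749
  3        62.50        54.4163       163.2489
  4        62.50        51.9611       207.8445
  5        62.50        49.6167       248.0837
  6        62.50        47.3781       284.2687
  7        62.50        45.2405       316.6835
  8     5,062.50     3,499.1462    27,993.1693
  Σ                  3,864.4265    29,386.9536
P = 3,864.4265; D_Mac = 7.60448 half-year periods = 3.80224 yrs; D_mod = 3.80224/(1+0.04725) = 3.63069 yrs.
ΔP/P ≈ -D_mod · Δy = -3.63069 × (-0.005) = +0.018153 = +1.8153%.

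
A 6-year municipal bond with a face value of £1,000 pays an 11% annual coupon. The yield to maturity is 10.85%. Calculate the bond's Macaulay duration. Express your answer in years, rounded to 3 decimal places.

Periodic yield y = 0.1085. Discount each cash flow and weight by its year:
  t   CF        PV=CF/(1+0.1085)^t    t·PV
  1       110.00        99.2332        99.2332
  2       110.00        89.5203       179.0405
  3       110.00        80.7580       242.2740
  4       110.00        72.8534       291.4136
  5       110.00        65.7225       328.6126
  6     1,110.00       598.2859     3,589.7156
  Σ                  1,006.3733     4,730.2896
Price P = Σ PV = 1,006.3733.
Macaulay duration = Σ(t·PV) / P = 4,730.2896 / 1,006.3733 = 4.70033 years.

4.700 years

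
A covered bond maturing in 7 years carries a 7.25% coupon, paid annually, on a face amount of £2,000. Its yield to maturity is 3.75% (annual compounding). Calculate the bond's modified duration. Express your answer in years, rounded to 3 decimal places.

Periodic yield y = 0.0375. First find Macaulay duration:
  t   CF        PV=CF/(1+0.0375)^t    t·PV
  1       145.00       139.7590       139.7590
  2       145.00       134.7075       269.4150
  3       145.00       129.8386       389.5157
  4       145.00       125.1456       500.5824
  5       145.00       120.6223       603.1113
  6       145.00       116.2624       697.5745
  7     2,145.00     1,657.7176    11,604.0235
  Σ                  2,424.0530    14,203.9815
P = 2,424.0530; Macaulay duration = 14,203.9815 / 2,424.0530 = 5.85960 years.
Modified duration = D_Mac / (1 + y) = 5.85960 / 1.0375 = 5.64781 years.

5.648 years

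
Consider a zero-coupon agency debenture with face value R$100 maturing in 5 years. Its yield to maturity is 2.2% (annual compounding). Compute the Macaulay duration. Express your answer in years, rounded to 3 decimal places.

A zero-coupon bond has a single cash flow at maturity, so its Macaulay duration equals its maturity: 5 years.

5.000 years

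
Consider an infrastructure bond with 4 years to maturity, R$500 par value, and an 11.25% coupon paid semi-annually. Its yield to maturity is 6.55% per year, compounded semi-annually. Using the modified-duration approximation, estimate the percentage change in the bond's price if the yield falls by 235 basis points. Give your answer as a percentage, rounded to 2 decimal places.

Periodic yield y = 0.03275. Modified duration first:
  t   CF        PV=CF/(1+0.03275)^t    t·PV
  1       28.125        27.2331        27.2331
  2       28.125        26.3695        52.7390
  3       28.125        25.5333        76.5999
  4       28.125        24.7236        98.8944
  5       28.125        23.9396       119.6979
  6       28.125        23.1804       139.0825
  7       28.125        22.4453       157.1174
  8      528.125       408.1080     3,264.8639
  Σ                    581.5329     3,936.2281
P = 581.5329; D_Mac = 6.76871 half-year periods = 3.38436 yrs; D_mod = 3.38436/(1+0.03275) = 3.27703 yrs.
ΔP/P ≈ -D_mod · Δy = -3.27703 × (-0.0235) = +0.077010 = +7.7010%.

+7.70%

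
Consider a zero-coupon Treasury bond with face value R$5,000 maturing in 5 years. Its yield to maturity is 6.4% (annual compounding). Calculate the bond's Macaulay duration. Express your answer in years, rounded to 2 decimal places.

A zero-coupon bond has a single cash flow at maturity, so its Macaulay duration equals its maturity: 5 years.

5.00 years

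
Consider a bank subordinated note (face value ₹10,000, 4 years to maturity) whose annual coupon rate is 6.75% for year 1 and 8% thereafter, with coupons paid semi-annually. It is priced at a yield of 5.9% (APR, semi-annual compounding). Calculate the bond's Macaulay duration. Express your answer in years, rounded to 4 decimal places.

3.5528 years

Periodic yield y = 0.0295. Discount each cash flow and weight by its period:
  t   CF        PV=CF/(1+0.0295)^t    t·PV
  1       337.50       327.8290       327.8290
  2       337.50       318.4352       636.8704
  3       400.00       366.5903     1,099.7708
  4       400.00       356.0857     1,424.3430
  5       400.00       345.8822     1,729.4111
  6       400.00       335.9711     2,015.8264
  7       400.00       326.3439     2,284.4075
  8    10,400.00     8,241.8087    65,934.4699
  Σ                 10,618.9462    75,452.9281
Price P = Σ PV = 10,618.9462.
Macaulay duration = Σ(t·PV) / P = 75,452.9281 / 10,618.9462 = 7.10550 half-year periods.
In years: 7.10550 / 2 = 3.55275 years.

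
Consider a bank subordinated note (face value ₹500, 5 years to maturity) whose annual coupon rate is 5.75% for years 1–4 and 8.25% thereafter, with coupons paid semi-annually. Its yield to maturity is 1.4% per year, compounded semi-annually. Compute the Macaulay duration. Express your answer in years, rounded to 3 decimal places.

Periodic yield y = 0.007. Discount each cash flow and weight by its period:
  t   CF        PV=CF/(1+0.007)^t    t·PV
  1       14.375        14.2751        14.2751
  2       14.375        14.1758        28.3517
  3       14.375        14.0773        42.2319
  4       14.375        13.9794        55.9178
  5       14.375        13.8823        69.4114
  6       14.375        13.7858        82.7146
  7       14.375        13.6899        95.8296
  8       14.375        13.5948       108.7582
  9       20.625        19.3700       174.3296
  10     520.625       485.5459     4,855.4592
  Σ                    616.3763     5,527.2791
Price P = Σ PV = 616.3763.
Macaulay duration = Σ(t·PV) / P = 5,527.2791 / 616.3763 = 8.96738 half-year periods.
In years: 8.96738 / 2 = 4.48369 years.

4.484 years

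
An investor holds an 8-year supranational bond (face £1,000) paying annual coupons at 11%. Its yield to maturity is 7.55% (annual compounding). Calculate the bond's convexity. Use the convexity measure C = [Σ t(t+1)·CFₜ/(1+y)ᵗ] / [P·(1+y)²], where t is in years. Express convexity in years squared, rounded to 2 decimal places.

41.08

With y = 0.0755:
  t   CF        PV=CF/(1+0.0755)^t    t·PV        t(t+1)·PV
  1       110.00       102.2780       102.2780         204.5560
  2       110.00        95.0981       190.1962         570.5886
  3       110.00        88.4222       265.2667       1,061.0667
  4       110.00        82.2150       328.8600       1,644.2999
  5       110.00        76.4435       382.2175       2,293.3053
  6       110.00        71.0772       426.4631       2,985.2416
  7       110.00        66.0876       462.6130       3,700.9039
  8     1,110.00       620.0685     4,960.5479      44,644.9311
  Σ                  1,201.6901     7,118.4424      57,104.8931
P = 1,201.6901.
Convexity = Σ t(t+1)·PV / [P·(1+y)²] = 57,104.8931 / (1,201.6901 × 1.156700) = 41.08280.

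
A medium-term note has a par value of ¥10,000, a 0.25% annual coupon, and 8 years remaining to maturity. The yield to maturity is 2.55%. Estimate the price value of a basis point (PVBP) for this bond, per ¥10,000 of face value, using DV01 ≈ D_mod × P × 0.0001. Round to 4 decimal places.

Periodic yield y = 0.0255.
  t   CF        PV=CF/(1+0.0255)^t    t·PV
  1        25.00        24.3784        24.3784
  2        25.00        23.7722        47.5443
  3        25.00        23.1810        69.5431
  4        25.00        22.6046        90.4185
  5        25.00        22.0425       110.2127
  6        25.00        21.4944       128.9666
  7        25.00        20.9600       146.7197
  8    10,025.00     8,195.9455    65,567.5643
  Σ                  8,354.3787    66,185.3476
P = 8,354.3787; D_Mac = 7.92223 yrs; D_mod = 7.72524 yrs.
DV01 ≈ 7.72524 × 8,354.3787 × 0.0001 = 6.453959.

¥6.4540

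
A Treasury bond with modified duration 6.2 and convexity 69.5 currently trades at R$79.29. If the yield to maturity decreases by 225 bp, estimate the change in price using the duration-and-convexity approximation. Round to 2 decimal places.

Duration effect: -D_mod·Δy = -6.2 × (-0.0225) = +0.139500
Convexity effect: ½·C·(Δy)² = 0.5 × 69.5 × (-0.0225)² = +0.0175921875
ΔP/P ≈ +0.139500 + 0.0175921875 = +0.1570921875
ΔP ≈ 79.29 × (+0.1570921875) = +12.455839546875.

+R$12.46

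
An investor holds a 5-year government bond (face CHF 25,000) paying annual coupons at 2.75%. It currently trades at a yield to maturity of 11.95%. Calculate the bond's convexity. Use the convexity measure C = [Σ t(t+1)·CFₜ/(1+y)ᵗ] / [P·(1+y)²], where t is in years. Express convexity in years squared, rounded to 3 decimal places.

21.856

With y = 0.1195:
  t   CF        PV=CF/(1+0.1195)^t    t·PV        t(t+1)·PV
  1       687.50       614.1134       614.1134       1,228.2269
  2       687.50       548.5605     1,097.1209       3,291.3628
  3       687.50       490.0049     1,470.0147       5,880.0586
  4       687.50       437.6998     1,750.7990       8,753.9952
  5    25,687.50    14,608.3562    73,041.7810     438,250.6858
  Σ                 16,698.7348    77,973.8290     457,404.3293
P = 16,698.7348.
Convexity = Σ t(t+1)·PV / [P·(1+y)²] = 457,404.3293 / (16,698.7348 × 1.253280) = 21.85589.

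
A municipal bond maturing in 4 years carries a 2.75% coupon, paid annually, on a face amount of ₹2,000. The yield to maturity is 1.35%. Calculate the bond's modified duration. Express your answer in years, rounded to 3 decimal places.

Periodic yield y = 0.0135. First find Macaulay duration:
  t   CF        PV=CF/(1+0.0135)^t    t·PV
  1        55.00        54.2674        54.2674
  2        55.00        53.5445       107.0891
  3        55.00        52.8313       158.4939
  4     2,055.00     1,947.6765     7,790.7058
  Σ                  2,108.3197     8,110.5562
P = 2,108.3197; Macaulay duration = 8,110.5562 / 2,108.3197 = 3.84693 years.
Modified duration = D_Mac / (1 + y) = 3.84693 / 1.0135 = 3.79569 years.

3.796 years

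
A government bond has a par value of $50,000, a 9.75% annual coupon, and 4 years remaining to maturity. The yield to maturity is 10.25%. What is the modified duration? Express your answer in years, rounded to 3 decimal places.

Periodic yield y = 0.1025. First find Macaulay duration:
  t   CF        PV=CF/(1+0.1025)^t    t·PV
  1     4,875.00     4,421.7687     4,421.7687
  2     4,875.00     4,010.6746     8,021.3491
  3     4,875.00     3,637.8001    10,913.4002
  4    54,875.00    37,141.5600   148,566.2400
  Σ                 49,211.8033   171,922.7580
P = 49,211.8033; Macaulay duration = 171,922.7580 / 49,211.8033 = 3.49353 years.
Modified duration = D_Mac / (1 + y) = 3.49353 / 1.1025 = 3.16873 years.

3.169 years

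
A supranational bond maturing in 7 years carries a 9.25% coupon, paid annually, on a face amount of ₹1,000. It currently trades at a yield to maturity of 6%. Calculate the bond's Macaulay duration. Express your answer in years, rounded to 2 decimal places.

Periodic yield y = 0.06. Discount each cash flow and weight by its year:
  t   CF        PV=CF/(1+0.06)^t    t·PV
  1        92.50        87.2642        87.2642
  2        92.50        82.3247       164.6493
  3        92.50        77.6648       232.9944
  4        92.50        73.2687       293.0747
  5        92.50        69.1214       345.6069
  6        92.50        65.2088       391.2531
  7     1,092.50       726.5749     5,086.0243
  Σ                  1,181.4274     6,600.8668
Price P = Σ PV = 1,181.4274.
Macaulay duration = Σ(t·PV) / P = 6,600.8668 / 1,181.4274 = 5.58720 years.

5.59 years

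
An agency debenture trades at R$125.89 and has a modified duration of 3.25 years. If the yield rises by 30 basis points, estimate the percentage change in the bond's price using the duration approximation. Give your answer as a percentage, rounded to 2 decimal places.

-0.98%

Duration approximation: ΔP/P ≈ -D_mod · Δy = -3.25 × (+0.003) = -0.009750.
As a percentage: -0.9750%.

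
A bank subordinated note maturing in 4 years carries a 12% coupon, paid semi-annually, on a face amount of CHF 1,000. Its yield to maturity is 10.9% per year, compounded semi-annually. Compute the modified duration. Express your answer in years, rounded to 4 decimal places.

3.1341 years

Periodic yield y = 0.0545. First find Macaulay duration:
  t   CF        PV=CF/(1+0.0545)^t    t·PV
  1        60.00        56.8990        56.8990
  2        60.00        53.9583       107.9166
  3        60.00        51.1695       153.5086
  4        60.00        48.5249       194.0997
  5        60.00        46.0170       230.0850
  6        60.00        43.6387       261.8322
  7        60.00        41.3833       289.6831
  8     1,060.00       693.3191     5,546.5532
  Σ                  1,034.9099     6,840.5774
P = 1,034.9099; Macaulay duration = 6,840.5774 / 1,034.9099 = 6.60983 half-year periods = 3.30491 years.
Modified duration = D_Mac / (1 + y) = 3.30491 / 1.0545 = 3.13411 years.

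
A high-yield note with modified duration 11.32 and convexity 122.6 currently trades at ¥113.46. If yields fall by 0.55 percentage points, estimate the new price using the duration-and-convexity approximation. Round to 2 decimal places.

Duration effect: -D_mod·Δy = -11.32 × (-0.0055) = +0.062260
Convexity effect: ½·C·(Δy)² = 0.5 × 122.6 × (-0.0055)² = +0.001854325
ΔP/P ≈ +0.062260 + 0.001854325 = +0.064114325
New price ≈ 113.46 × (1 + 0.064114325) = 120.7344113145.

¥120.73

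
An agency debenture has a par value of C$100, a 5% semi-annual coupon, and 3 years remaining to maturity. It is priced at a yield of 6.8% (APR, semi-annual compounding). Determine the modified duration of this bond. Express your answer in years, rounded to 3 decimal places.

2.725 years

Periodic yield y = 0.034. First find Macaulay duration:
  t   CF        PV=CF/(1+0.034)^t    t·PV
  1         2.50         2.4178         2.4178
  2         2.50         2.3383         4.6766
  3         2.50         2.2614         6.7842
  4         2.50         2.1870         8.7482
  5         2.50         2.1151        10.5757
  6       102.50        83.8688       503.2130
  Σ                     95.1885       536.4155
P = 95.1885; Macaulay duration = 536.4155 / 95.1885 = 5.63530 half-year periods = 2.81765 years.
Modified duration = D_Mac / (1 + y) = 2.81765 / 1.034 = 2.72500 years.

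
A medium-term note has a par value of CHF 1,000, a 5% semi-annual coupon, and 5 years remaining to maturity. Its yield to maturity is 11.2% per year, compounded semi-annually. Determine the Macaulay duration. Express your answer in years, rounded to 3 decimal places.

Periodic yield y = 0.056. Discount each cash flow and weight by its period:
  t   CF        PV=CF/(1+0.056)^t    t·PV
  1        25.00        23.6742        23.6742
  2        25.00        22.4188        44.8376
  3        25.00        21.2299        63.6897
  4        25.00        20.1041        80.4163
  5        25.00        19.0380        95.1898
  6        25.00        18.0284       108.1702
  7        25.00        17.0723       119.5063
  8        25.00        16.1670       129.3358
  9        25.00        15.3096       137.7867
  10    1,025.00       594.4081     5,944.0805
  Σ                    767.4503     6,746.6872
Price P = Σ PV = 767.4503.
Macaulay duration = Σ(t·PV) / P = 6,746.6872 / 767.4503 = 8.79104 half-year periods.
In years: 8.79104 / 2 = 4.39552 years.

4.396 years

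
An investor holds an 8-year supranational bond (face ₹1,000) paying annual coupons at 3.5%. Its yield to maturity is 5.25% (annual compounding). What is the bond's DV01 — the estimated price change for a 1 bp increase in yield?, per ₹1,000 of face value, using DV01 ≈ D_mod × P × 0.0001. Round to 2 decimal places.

Periodic yield y = 0.0525.
  t   CF        PV=CF/(1+0.0525)^t    t·PV
  1        35.00        33.2542        33.2542
  2        35.00        31.5954        63.1908
  3        35.00        30.0194        90.0581
  4        35.00        28.5220       114.0879
  5        35.00        27.0993       135.4963
  6        35.00        25.7475       154.4851
  7        35.00        24.4632       171.2424
  8     1,035.00       687.3272     5,498.6174
  Σ                    888.0281     6,260.4323
P = 888.0281; D_Mac = 7.04981 yrs; D_mod = 6.69816 yrs.
DV01 ≈ 6.69816 × 888.0281 × 0.0001 = 0.594815.

₹0.59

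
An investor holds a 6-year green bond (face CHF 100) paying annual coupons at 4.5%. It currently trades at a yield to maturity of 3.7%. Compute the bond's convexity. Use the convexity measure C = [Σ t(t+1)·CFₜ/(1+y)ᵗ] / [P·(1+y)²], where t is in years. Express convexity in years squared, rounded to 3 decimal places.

33.918

With y = 0.037:
  t   CF        PV=CF/(1+0.037)^t    t·PV        t(t+1)·PV
  1         4.50         4.3394         4.3394           8.6789
  2         4.50         4.1846         8.3692          25.1077
  3         4.50         4.0353        12.1059          48.4236
  4         4.50         3.8913        15.5653          77.8265
  5         4.50         3.7525        18.7624         112.5745
  6       104.50        84.0318       504.1909       3,529.3363
  Σ                    104.2350       563.3332       3,801.9475
P = 104.2350.
Convexity = Σ t(t+1)·PV / [P·(1+y)²] = 3,801.9475 / (104.2350 × 1.075369) = 33.91838.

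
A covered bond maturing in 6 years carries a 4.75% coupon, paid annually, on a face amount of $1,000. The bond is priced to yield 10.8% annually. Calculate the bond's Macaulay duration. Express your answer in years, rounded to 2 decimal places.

5.24 years

Periodic yield y = 0.108. Discount each cash flow and weight by its year:
  t   CF        PV=CF/(1+0.108)^t    t·PV
  1        47.50        42.8700        42.8700
  2        47.50        38.6914        77.3827
  3        47.50        34.9200       104.7600
  4        47.50        31.5163       126.0650
  5        47.50        28.4443       142.2214
  6     1,047.50       566.1291     3,396.7745
  Σ                    742.5710     3,890.0737
Price P = Σ PV = 742.5710.
Macaulay duration = Σ(t·PV) / P = 3,890.0737 / 742.5710 = 5.23866 years.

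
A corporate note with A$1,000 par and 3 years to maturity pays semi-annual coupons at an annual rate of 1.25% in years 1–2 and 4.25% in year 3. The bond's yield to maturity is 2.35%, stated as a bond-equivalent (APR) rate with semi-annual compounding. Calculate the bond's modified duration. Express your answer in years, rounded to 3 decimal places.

2.913 years

Periodic yield y = 0.01175. First find Macaulay duration:
  t   CF        PV=CF/(1+0.01175)^t    t·PV
  1         6.25         6.1774         6.1774
  2         6.25         6.1057        12.2113
  3         6.25         6.0348        18.1043
  4         6.25         5.9647        23.8587
  5        21.25        20.0444       100.2220
  6     1,021.25       952.1224     5,712.7345
  Σ                    996.4493     5,873.3082
P = 996.4493; Macaulay duration = 5,873.3082 / 996.4493 = 5.89424 half-year periods = 2.94712 years.
Modified duration = D_Mac / (1 + y) = 2.94712 / 1.01175 = 2.91289 years.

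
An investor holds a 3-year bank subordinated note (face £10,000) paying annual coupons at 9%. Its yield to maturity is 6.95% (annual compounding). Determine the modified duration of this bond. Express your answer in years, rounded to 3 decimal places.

2.586 years

Periodic yield y = 0.0695. First find Macaulay duration:
  t   CF        PV=CF/(1+0.0695)^t    t·PV
  1       900.00       841.5147       841.5147
  2       900.00       786.8300     1,573.6601
  3    10,900.00     8,910.1319    26,730.3956
  Σ                 10,538.4766    29,145.5704
P = 10,538.4766; Macaulay duration = 29,145.5704 / 10,538.4766 = 2.76563 years.
Modified duration = D_Mac / (1 + y) = 2.76563 / 1.0695 = 2.58591 years.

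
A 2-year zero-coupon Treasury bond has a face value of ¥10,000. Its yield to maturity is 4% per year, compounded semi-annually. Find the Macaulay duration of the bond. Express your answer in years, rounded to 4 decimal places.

A zero-coupon bond has a single cash flow at maturity, so its Macaulay duration equals its maturity: 2 years.
(Equivalently: 4 semi-annual periods ÷ 2 = 2 years.)

2.0000 years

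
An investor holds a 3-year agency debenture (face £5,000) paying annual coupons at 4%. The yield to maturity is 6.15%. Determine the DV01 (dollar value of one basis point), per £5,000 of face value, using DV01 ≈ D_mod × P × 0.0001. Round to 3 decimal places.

£1.280

Periodic yield y = 0.0615.
  t   CF        PV=CF/(1+0.0615)^t    t·PV
  1       200.00       188.4126       188.4126
  2       200.00       177.4966       354.9932
  3     5,200.00     4,347.5376    13,042.6128
  Σ                  4,713.4468    13,586.0186
P = 4,713.4468; D_Mac = 2.88240 yrs; D_mod = 2.71540 yrs.
DV01 ≈ 2.71540 × 4,713.4468 × 0.0001 = 1.279889.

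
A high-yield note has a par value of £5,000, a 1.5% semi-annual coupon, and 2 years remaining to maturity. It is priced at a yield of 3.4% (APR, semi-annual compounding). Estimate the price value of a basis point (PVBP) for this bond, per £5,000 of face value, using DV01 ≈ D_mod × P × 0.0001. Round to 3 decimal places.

£0.937

Periodic yield y = 0.017.
  t   CF        PV=CF/(1+0.017)^t    t·PV
  1        37.50        36.8732        36.8732
  2        37.50        36.2568        72.5136
  3        37.50        35.6507       106.9522
  4     5,037.50     4,709.0277    18,836.1109
  Σ                  4,817.8084    19,052.4498
P = 4,817.8084; D_Mac = 3.95459 half-year periods = 1.97729 yrs; D_mod = 1.94424 yrs.
DV01 ≈ 1.94424 × 4,817.8084 × 0.0001 = 0.936699.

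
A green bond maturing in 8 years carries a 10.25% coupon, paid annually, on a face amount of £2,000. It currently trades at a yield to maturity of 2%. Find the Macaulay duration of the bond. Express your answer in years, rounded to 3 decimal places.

Periodic yield y = 0.02. Discount each cash flow and weight by its year:
  t   CF        PV=CF/(1+0.02)^t    t·PV
  1       205.00       200.9804       200.9804
  2       205.00       197.0396       394.0792
  3       205.00       193.1761       579.5282
  4       205.00       189.3883       757.5532
  5       205.00       185.6748       928.3741
  6       205.00       182.0341     1,092.2048
  7       205.00       178.4648     1,249.2539
  8     2,205.00     1,881.9463    15,055.5701
  Σ                  3,208.7044    20,257.5440
Price P = Σ PV = 3,208.7044.
Macaulay duration = Σ(t·PV) / P = 20,257.5440 / 3,208.7044 = 6.31331 years.

6.313 years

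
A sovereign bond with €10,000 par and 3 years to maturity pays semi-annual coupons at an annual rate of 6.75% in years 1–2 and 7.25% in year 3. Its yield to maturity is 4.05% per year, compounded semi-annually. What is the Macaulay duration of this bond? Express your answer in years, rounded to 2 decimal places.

2.78 years

Periodic yield y = 0.02025. Discount each cash flow and weight by its period:
  t   CF        PV=CF/(1+0.02025)^t    t·PV
  1       337.50       330.8013       330.8013
  2       337.50       324.2355       648.4710
  3       337.50       317.8001       953.4002
  4       337.50       311.4923     1,245.9693
  5       362.50       327.9254     1,639.6268
  6    10,362.50     9,188.0833    55,128.4997
  Σ                 10,800.3378    59,946.7682
Price P = Σ PV = 10,800.3378.
Macaulay duration = Σ(t·PV) / P = 59,946.7682 / 10,800.3378 = 5.55045 half-year periods.
In years: 5.55045 / 2 = 2.77523 years.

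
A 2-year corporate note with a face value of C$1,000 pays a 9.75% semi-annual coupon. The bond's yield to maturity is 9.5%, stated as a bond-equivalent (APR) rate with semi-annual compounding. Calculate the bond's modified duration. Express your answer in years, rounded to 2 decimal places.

Periodic yield y = 0.0475. First find Macaulay duration:
  t   CF        PV=CF/(1+0.0475)^t    t·PV
  1        48.75        46.5394        46.5394
  2        48.75        44.4290        88.8580
  3        48.75        42.4143       127.2430
  4     1,048.75       871.0756     3,484.3024
  Σ                  1,004.4583     3,746.9427
P = 1,004.4583; Macaulay duration = 3,746.9427 / 1,004.4583 = 3.73031 half-year periods = 1.86516 years.
Modified duration = D_Mac / (1 + y) = 1.86516 / 1.0475 = 1.78058 years.

1.78 years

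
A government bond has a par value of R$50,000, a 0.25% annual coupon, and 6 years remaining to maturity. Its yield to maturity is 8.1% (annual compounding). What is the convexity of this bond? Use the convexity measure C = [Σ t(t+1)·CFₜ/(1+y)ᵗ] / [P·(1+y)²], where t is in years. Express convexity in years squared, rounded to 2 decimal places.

35.55

With y = 0.081:
  t   CF        PV=CF/(1+0.081)^t    t·PV        t(t+1)·PV
  1       125.00       115.6337       115.6337         231.2673
  2       125.00       106.9692       213.9383         641.8150
  3       125.00        98.9539       296.8617       1,187.4468
  4       125.00        91.5392       366.1569       1,830.7845
  5       125.00        84.6801       423.4007       2,540.4041
  6    50,125.00    31,412.3351   188,474.0107   1,319,318.0746
  Σ                 31,910.1112   189,890.0020   1,325,749.7924
P = 31,910.1112.
Convexity = Σ t(t+1)·PV / [P·(1+y)²] = 1,325,749.7924 / (31,910.1112 × 1.168561) = 35.55346.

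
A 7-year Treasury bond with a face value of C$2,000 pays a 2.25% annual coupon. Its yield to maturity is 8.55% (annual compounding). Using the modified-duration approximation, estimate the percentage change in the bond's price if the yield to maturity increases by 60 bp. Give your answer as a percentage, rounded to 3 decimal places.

-3.557%

Periodic yield y = 0.0855. Modified duration first:
  t   CF        PV=CF/(1+0.0855)^t    t·PV
  1        45.00        41.4556        41.4556
  2        45.00        38.1903        76.3806
  3        45.00        35.1822       105.5466
  4        45.00        32.4111       129.6442
  5        45.00        29.8582       149.2909
  6        45.00        27.5064       165.0383
  7     2,045.00     1,151.5546     8,060.8819
  Σ                  1,356.1582     8,728.2381
P = 1,356.1582; D_Mac = 6.43600 yrs; D_mod = 6.43600/(1+0.0855) = 5.92907 yrs.
ΔP/P ≈ -D_mod · Δy = -5.92907 × (+0.006) = -0.035574 = -3.5574%.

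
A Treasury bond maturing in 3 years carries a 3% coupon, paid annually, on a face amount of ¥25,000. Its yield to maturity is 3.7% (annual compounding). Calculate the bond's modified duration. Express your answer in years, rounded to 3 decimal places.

2.809 years

Periodic yield y = 0.037. First find Macaulay duration:
  t   CF        PV=CF/(1+0.037)^t    t·PV
  1       750.00       723.2401       723.2401
  2       750.00       697.4350     1,394.8700
  3    25,750.00    23,090.9055    69,272.7165
  Σ                 24,511.5807    71,390.8267
P = 24,511.5807; Macaulay duration = 71,390.8267 / 24,511.5807 = 2.91253 years.
Modified duration = D_Mac / (1 + y) = 2.91253 / 1.037 = 2.80862 years.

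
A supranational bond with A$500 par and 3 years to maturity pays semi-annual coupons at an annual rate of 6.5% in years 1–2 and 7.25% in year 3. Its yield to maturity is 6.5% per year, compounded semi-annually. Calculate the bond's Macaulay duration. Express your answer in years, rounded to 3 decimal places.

2.773 years

Periodic yield y = 0.0325. Discount each cash flow and weight by its period:
  t   CF        PV=CF/(1+0.0325)^t    t·PV
  1       16.250        15.7385        15.7385
  2       16.250        15.2431        30.4862
  3       16.250        14.7633        44.2899
  4       16.250        14.2986        57.1943
  5       18.125        15.4464        77.2321
  6      518.125       427.6556     2,565.9337
  Σ                    503.1455     2,790.8747
Price P = Σ PV = 503.1455.
Macaulay duration = Σ(t·PV) / P = 2,790.8747 / 503.1455 = 5.54685 half-year periods.
In years: 5.54685 / 2 = 2.77343 years.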